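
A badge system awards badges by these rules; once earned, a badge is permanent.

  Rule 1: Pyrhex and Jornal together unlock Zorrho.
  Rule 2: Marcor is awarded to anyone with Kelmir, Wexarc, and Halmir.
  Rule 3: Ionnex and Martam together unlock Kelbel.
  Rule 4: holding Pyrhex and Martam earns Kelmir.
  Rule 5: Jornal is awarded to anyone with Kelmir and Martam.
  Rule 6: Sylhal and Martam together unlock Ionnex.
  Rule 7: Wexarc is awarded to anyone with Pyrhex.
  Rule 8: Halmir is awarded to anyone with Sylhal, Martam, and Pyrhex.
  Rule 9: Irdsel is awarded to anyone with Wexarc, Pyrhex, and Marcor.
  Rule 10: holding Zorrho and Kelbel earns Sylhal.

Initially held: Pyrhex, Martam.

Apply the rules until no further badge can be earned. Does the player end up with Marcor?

Marcor would need Kelmir, Wexarc, and Halmir (Rule 2), but Halmir is never earned.

No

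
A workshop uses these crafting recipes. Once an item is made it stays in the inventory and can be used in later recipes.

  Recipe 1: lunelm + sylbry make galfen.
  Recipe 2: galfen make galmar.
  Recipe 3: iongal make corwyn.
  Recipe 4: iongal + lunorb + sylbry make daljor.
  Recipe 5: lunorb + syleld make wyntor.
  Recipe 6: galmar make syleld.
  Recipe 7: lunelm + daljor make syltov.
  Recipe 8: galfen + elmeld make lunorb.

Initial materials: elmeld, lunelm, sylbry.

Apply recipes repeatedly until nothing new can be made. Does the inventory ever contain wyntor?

Yes

Using Recipe 1, lunelm and sylbry make galfen.
galfen + elmeld → lunorb (Recipe 8).
Using Recipe 2, galfen makes galmar.
Using Recipe 6, galmar makes syleld.
Using Recipe 5, lunorb and syleld make wyntor.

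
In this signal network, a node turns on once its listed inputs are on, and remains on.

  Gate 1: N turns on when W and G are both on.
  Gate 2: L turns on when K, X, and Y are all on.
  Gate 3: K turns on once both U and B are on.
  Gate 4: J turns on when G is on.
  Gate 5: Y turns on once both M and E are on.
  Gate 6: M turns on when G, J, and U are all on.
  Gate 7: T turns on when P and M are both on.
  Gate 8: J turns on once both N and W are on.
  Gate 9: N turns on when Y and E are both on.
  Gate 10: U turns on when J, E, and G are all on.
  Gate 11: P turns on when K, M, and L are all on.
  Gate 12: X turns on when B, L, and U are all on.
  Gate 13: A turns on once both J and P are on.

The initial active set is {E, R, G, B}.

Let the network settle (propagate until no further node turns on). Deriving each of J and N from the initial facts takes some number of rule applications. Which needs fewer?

J: G is on, so J turns on (Gate 4). [1 rule application]
N: Gate 4: G on → J on. Gate 10: J, E, and G on → U on. G, J, and U are on, so M turns on (Gate 6). M and E are on, so Y turns on (Gate 5). Y and E are on, so N turns on (Gate 9). [5 rule applications]
J needs fewer.

J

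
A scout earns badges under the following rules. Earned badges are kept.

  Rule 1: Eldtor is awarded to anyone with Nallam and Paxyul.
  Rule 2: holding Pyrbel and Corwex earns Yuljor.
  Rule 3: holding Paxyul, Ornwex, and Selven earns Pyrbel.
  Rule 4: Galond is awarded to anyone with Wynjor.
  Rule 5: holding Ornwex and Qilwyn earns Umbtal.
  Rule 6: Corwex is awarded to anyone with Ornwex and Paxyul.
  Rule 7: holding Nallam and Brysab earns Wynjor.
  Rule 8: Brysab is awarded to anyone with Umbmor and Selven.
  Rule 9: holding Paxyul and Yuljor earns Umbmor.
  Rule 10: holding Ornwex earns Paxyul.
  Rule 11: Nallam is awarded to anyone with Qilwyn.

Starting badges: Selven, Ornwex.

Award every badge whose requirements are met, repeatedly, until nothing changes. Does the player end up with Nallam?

Nallam would need Qilwyn (Rule 11), but Qilwyn is never earned.

No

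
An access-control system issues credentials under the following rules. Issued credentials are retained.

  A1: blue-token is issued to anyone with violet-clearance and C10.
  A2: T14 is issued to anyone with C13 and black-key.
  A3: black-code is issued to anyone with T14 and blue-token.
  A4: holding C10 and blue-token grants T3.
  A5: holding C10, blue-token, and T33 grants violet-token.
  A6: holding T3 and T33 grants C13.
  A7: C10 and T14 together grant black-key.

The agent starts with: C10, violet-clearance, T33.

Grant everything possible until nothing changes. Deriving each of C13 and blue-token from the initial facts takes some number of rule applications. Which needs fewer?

blue-token: Holding violet-clearance and C10 grants blue-token (A1). [1 rule application]
C13: Holding violet-clearance and C10 grants blue-token (A1). Holding C10 and blue-token grants T3 (A4). Holding T3 and T33 grants C13 (A6). [3 rule applications]
blue-token needs fewer.

blue-token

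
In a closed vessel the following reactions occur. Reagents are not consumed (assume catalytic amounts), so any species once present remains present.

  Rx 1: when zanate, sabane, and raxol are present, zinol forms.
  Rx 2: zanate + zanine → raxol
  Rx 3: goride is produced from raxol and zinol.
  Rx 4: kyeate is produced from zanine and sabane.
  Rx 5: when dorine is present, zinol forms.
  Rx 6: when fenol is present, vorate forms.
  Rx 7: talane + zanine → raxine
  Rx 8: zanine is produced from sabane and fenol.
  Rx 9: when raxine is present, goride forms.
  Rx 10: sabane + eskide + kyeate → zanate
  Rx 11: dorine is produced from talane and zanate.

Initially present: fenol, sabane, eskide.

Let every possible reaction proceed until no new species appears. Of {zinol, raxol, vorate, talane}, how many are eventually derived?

sabane and fenol present → zanine forms (Rx 8).
fenol present → vorate forms (Rx 6).
zanine and sabane present → kyeate forms (Rx 4).
sabane, eskide, and kyeate present → zanate forms (Rx 10).
zanate and zanine present → raxol forms (Rx 2).
zanate, sabane, and raxol present → zinol forms (Rx 1).
zinol: reached.
raxol: reached.
vorate: reached.
No rule produces talane, and it is not given.
Reached: zinol, raxol, and vorate — 3 of the 4.

3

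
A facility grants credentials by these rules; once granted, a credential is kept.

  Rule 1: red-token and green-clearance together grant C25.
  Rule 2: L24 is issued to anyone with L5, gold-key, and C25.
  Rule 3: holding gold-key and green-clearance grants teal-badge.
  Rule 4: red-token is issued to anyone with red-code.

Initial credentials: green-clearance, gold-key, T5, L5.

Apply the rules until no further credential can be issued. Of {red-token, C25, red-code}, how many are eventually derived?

0

red-token would need red-code (Rule 4), but red-code is never granted.
C25 would need red-token and green-clearance (Rule 1), but red-token is never granted.
No rule produces red-code, and it is not given.
None of the 3 are reached.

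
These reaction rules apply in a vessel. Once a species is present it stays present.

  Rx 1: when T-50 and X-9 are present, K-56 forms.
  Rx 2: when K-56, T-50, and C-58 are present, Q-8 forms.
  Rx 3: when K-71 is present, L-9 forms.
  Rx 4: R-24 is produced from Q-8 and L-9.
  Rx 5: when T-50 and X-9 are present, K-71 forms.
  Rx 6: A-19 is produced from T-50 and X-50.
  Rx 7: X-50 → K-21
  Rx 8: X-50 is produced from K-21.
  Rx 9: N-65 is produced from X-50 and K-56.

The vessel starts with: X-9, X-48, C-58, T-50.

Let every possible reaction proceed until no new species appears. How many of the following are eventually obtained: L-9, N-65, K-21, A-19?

T-50 and X-9 present → K-71 forms (Rx 5).
K-71 present → L-9 forms (Rx 3).
L-9: reached.
N-65 would need X-50 and K-56 (Rx 9), but X-50 never forms.
K-21 would need X-50 (Rx 7), but X-50 never forms.
A-19 would need T-50 and X-50 (Rx 6), but X-50 never forms.
Reached: L-9 — 1 of the 4.

1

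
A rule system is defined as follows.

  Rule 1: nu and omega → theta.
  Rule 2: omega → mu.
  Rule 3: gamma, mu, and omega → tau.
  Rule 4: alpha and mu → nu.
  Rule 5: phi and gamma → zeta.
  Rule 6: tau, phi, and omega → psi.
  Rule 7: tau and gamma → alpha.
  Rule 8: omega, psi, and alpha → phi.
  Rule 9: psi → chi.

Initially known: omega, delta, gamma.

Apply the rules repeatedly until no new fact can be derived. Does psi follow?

No

psi would need tau, phi, and omega (Rule 6), but phi is never established.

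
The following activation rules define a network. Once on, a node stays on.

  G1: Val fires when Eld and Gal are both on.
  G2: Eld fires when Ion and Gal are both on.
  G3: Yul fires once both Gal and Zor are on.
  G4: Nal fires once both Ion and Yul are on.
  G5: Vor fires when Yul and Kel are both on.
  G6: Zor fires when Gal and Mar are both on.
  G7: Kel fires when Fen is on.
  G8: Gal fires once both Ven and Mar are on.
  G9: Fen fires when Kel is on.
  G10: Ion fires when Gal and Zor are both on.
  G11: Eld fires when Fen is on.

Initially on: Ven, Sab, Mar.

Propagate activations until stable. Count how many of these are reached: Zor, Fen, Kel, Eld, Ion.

3

Ven and Mar are on, so Gal fires (G8).
G6: Gal and Mar on → Zor on.
Gal and Zor are on, so Ion fires (G10).
Ion and Gal are on, so Eld fires (G2).
Zor: reached.
Fen would need Kel (G9), but Kel never turns on.
Kel would need Fen (G7), but Fen never turns on.
Eld: reached.
Ion: reached.
Reached: Zor, Eld, and Ion — 3 of the 5.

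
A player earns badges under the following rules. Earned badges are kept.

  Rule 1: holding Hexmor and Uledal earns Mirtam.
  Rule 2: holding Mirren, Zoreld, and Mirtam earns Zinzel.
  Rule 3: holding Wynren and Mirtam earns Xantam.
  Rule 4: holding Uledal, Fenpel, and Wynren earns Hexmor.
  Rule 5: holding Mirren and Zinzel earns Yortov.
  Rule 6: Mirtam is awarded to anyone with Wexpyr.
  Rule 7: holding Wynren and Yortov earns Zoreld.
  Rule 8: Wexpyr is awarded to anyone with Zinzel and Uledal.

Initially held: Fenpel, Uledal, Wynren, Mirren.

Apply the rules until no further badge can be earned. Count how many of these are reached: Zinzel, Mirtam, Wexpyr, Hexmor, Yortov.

With Uledal, Fenpel, and Wynren, Hexmor is earned (Rule 4).
With Hexmor and Uledal, Mirtam is earned (Rule 1).
Zinzel would need Mirren, Zoreld, and Mirtam (Rule 2), but Zoreld is never earned.
Mirtam: reached.
Wexpyr would need Zinzel and Uledal (Rule 8), but Zinzel is never earned.
Hexmor: reached.
Yortov would need Mirren and Zinzel (Rule 5), but Zinzel is never earned.
Reached: Mirtam and Hexmor — 2 of the 5.

2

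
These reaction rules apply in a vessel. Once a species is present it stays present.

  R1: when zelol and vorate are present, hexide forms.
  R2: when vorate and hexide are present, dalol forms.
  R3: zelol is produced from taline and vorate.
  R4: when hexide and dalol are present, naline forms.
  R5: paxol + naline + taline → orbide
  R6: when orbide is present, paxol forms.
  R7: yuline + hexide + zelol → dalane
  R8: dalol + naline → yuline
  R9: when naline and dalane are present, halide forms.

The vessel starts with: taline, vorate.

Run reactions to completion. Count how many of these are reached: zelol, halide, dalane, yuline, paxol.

4

taline and vorate present → zelol forms (R3).
zelol and vorate present → hexide forms (R1).
vorate and hexide present → dalol forms (R2).
hexide and dalol present → naline forms (R4).
dalol and naline present → yuline forms (R8).
yuline, hexide, and zelol present → dalane forms (R7).
naline and dalane present → halide forms (R9).
zelol: reached.
halide: reached.
dalane: reached.
yuline: reached.
paxol would need orbide (R6), but orbide never forms.
Reached: zelol, halide, dalane, and yuline — 4 of the 5.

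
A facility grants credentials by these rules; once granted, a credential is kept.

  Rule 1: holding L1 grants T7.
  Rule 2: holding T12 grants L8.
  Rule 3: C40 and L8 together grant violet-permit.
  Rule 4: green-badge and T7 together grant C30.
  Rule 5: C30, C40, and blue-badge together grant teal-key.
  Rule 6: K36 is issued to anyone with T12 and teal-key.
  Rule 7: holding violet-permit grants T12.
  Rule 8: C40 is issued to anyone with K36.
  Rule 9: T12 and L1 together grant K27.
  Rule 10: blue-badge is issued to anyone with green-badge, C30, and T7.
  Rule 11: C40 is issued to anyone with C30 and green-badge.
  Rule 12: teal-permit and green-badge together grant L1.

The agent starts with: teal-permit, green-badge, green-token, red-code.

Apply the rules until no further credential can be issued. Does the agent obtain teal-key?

Holding teal-permit and green-badge grants L1 (Rule 12).
Holding L1 grants T7 (Rule 1).
Holding green-badge and T7 grants C30 (Rule 4).
Holding green-badge, C30, and T7 grants blue-badge (Rule 10).
Holding C30 and green-badge grants C40 (Rule 11).
Holding C30, C40, and blue-badge grants teal-key (Rule 5).

Yes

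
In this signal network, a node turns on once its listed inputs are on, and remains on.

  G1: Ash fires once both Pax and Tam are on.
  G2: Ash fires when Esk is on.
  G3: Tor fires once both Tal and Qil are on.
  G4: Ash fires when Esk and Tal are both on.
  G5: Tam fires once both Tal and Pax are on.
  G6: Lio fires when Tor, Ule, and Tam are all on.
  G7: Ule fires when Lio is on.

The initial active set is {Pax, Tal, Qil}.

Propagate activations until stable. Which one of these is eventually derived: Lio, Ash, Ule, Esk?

Ash

Tal and Pax are on, so Tam fires (G5).
Pax and Tam are on, so Ash fires (G1).
No rule produces Esk, and it is not given. Lio would need Tor, Ule, and Tam (G6), but Ule never turns on. Ule would need Lio (G7), but Lio never turns on.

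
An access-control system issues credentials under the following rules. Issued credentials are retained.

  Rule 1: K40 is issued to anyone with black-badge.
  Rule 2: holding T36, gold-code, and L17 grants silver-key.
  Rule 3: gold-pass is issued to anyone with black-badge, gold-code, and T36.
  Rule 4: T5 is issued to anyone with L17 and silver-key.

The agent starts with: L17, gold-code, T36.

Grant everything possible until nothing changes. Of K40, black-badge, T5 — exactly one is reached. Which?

T5

Holding T36, gold-code, and L17 grants silver-key (Rule 2).
Holding L17 and silver-key grants T5 (Rule 4).
No rule produces black-badge, and it is not given. K40 would need black-badge (Rule 1), but black-badge is never granted.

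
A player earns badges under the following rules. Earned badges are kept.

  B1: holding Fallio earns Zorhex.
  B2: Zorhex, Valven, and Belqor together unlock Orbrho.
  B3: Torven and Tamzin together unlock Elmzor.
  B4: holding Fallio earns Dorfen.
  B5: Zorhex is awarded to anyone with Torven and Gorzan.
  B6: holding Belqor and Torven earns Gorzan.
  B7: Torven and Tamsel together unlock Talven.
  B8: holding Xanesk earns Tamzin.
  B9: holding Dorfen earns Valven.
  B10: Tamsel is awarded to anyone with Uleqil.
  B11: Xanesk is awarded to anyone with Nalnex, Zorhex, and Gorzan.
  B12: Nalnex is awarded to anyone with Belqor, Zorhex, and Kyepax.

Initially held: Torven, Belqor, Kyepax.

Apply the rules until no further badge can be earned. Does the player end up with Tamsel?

No

Tamsel would need Uleqil (B10), but Uleqil is never earned.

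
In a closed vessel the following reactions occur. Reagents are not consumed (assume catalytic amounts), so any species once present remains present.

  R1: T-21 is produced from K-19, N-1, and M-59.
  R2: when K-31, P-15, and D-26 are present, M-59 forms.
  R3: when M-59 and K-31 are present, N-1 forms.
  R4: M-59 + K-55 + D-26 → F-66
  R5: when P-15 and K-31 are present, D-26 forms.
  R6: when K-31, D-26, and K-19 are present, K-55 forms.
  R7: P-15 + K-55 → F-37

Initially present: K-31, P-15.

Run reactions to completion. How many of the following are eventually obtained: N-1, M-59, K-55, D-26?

3

P-15 and K-31 present → D-26 forms (R5).
K-31, P-15, and D-26 present → M-59 forms (R2).
M-59 and K-31 present → N-1 forms (R3).
N-1: reached.
M-59: reached.
K-55 would need K-31, D-26, and K-19 (R6), but K-19 never forms.
D-26: reached.
Reached: N-1, M-59, and D-26 — 3 of the 4.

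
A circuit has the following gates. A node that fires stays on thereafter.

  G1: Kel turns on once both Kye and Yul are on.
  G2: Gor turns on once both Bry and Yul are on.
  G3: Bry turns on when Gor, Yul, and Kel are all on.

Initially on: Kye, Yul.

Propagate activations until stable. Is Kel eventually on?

G1: Kye and Yul on → Kel on.

Yes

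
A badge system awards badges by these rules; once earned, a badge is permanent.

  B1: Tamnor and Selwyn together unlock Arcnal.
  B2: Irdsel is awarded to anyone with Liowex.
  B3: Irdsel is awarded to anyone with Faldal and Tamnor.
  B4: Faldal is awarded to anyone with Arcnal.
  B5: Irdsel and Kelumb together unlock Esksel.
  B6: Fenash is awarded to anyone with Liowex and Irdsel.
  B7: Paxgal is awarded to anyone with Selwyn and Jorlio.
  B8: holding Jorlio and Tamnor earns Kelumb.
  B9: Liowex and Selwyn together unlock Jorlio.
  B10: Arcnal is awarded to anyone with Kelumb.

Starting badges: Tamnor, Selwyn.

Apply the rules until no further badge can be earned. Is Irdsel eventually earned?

Yes

With Tamnor and Selwyn, Arcnal is earned (B1).
With Arcnal, Faldal is earned (B4).
With Faldal and Tamnor, Irdsel is earned (B3).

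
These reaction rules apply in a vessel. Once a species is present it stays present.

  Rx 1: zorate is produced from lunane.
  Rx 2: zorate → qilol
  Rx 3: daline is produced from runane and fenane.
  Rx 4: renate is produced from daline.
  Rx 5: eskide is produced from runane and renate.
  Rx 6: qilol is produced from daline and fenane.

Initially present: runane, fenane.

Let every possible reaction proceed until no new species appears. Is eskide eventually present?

Yes

runane and fenane present → daline forms (Rx 3).
daline present → renate forms (Rx 4).
runane and renate present → eskide forms (Rx 5).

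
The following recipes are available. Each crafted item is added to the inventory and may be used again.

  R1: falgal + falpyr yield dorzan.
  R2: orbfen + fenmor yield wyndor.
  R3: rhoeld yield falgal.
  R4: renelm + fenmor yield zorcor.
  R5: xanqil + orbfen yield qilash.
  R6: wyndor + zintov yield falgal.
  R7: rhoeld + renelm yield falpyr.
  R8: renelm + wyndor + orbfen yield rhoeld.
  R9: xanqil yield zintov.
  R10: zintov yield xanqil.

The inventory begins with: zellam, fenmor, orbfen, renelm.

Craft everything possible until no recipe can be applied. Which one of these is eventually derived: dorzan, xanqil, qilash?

dorzan

Using R2, orbfen and fenmor make wyndor.
Using R8, renelm, wyndor, and orbfen make rhoeld.
Using R7, rhoeld and renelm make falpyr.
rhoeld → falgal (R3).
Using R1, falgal and falpyr make dorzan.
xanqil would need zintov (R10), but zintov is never obtained. qilash would need xanqil and orbfen (R5), but xanqil is never obtained.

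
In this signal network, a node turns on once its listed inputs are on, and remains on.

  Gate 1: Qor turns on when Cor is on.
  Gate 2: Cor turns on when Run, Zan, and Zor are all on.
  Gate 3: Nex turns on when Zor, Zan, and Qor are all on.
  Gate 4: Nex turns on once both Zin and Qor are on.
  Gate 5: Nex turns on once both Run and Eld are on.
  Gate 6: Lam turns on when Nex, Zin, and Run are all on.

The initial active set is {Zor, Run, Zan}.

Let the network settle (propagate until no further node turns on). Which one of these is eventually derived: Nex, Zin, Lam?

Gate 2: Run, Zan, and Zor on → Cor on.
Cor is on, so Qor turns on (Gate 1).
Zor, Zan, and Qor are on, so Nex turns on (Gate 3).
Lam would need Nex, Zin, and Run (Gate 6), but Zin never turns on. No rule produces Zin, and it is not given.

Nex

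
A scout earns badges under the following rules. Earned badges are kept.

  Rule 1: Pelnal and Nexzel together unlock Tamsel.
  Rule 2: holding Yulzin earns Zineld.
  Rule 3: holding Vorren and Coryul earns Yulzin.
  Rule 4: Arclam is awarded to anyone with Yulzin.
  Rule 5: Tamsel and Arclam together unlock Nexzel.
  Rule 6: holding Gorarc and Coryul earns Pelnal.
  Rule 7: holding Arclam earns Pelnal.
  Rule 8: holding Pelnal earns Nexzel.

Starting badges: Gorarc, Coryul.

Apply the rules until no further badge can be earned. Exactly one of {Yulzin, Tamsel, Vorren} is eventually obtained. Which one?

With Gorarc and Coryul, Pelnal is earned (Rule 6).
With Pelnal, Nexzel is earned (Rule 8).
With Pelnal and Nexzel, Tamsel is earned (Rule 1).
No rule produces Vorren, and it is not given. Yulzin would need Vorren and Coryul (Rule 3), but Vorren is never earned.

Tamsel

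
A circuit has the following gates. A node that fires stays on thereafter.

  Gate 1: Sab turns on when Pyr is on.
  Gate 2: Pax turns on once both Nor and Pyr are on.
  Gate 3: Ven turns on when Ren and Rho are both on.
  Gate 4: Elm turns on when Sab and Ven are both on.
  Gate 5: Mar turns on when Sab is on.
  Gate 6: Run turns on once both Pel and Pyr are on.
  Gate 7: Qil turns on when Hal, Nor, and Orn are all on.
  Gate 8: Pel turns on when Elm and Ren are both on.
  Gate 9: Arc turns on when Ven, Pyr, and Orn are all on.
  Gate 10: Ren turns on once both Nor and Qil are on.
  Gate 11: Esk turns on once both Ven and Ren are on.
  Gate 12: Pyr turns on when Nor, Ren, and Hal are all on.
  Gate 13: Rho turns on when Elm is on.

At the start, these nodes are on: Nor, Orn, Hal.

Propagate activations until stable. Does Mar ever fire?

Hal, Nor, and Orn are on, so Qil turns on (Gate 7).
Gate 10: Nor and Qil on → Ren on.
Nor, Ren, and Hal are on, so Pyr turns on (Gate 12).
Gate 1: Pyr on → Sab on.
Sab is on, so Mar turns on (Gate 5).

Yes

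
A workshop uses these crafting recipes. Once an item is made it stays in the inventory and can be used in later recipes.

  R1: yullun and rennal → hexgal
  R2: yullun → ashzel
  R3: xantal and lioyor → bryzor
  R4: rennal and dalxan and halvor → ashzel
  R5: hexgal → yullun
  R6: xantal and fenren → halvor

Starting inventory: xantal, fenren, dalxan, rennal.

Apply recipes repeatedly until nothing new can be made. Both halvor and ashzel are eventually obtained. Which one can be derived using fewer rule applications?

halvor

halvor: xantal and fenren → halvor (R6). [1 rule application]
ashzel: Using R6, xantal and fenren make halvor. Using R4, rennal, dalxan, and halvor make ashzel. [2 rule applications]
halvor needs fewer.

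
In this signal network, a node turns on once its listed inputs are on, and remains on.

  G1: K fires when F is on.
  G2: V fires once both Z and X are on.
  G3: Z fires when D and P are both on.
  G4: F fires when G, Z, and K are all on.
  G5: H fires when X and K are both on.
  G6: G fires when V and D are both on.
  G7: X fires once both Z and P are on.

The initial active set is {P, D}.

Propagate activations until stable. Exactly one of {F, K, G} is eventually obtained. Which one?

D and P are on, so Z fires (G3).
G7: Z and P on → X on.
Z and X are on, so V fires (G2).
V and D are on, so G fires (G6).
F would need G, Z, and K (G4), but K never turns on. K would need F (G1), but F never turns on.

G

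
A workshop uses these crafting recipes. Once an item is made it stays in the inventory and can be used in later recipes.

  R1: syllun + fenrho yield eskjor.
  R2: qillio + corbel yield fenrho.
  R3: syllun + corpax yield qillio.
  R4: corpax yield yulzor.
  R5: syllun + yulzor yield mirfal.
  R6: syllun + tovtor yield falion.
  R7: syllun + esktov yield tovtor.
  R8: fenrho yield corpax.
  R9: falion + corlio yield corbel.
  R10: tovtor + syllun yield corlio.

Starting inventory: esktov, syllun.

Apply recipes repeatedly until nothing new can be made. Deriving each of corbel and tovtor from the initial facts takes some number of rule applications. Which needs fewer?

tovtor

tovtor: Using R7, syllun and esktov make tovtor. [1 rule application]
corbel: Using R7, syllun and esktov make tovtor. Using R6, syllun and tovtor make falion. tovtor + syllun → corlio (R10). falion + corlio → corbel (R9). [4 rule applications]
tovtor needs fewer.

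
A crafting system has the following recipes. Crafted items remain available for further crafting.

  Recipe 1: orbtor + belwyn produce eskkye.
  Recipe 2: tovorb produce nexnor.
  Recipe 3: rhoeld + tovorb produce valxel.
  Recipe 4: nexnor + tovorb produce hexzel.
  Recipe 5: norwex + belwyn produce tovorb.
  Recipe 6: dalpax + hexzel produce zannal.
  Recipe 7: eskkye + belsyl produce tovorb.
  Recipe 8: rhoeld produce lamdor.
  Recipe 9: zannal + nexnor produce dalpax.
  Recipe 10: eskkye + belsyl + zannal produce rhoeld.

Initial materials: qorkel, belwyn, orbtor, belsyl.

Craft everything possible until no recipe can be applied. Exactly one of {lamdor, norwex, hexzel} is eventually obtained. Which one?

hexzel

orbtor + belwyn → eskkye (Recipe 1).
eskkye + belsyl → tovorb (Recipe 7).
Using Recipe 2, tovorb makes nexnor.
Using Recipe 4, nexnor and tovorb make hexzel.
No rule produces norwex, and it is not given. lamdor would need rhoeld (Recipe 8), but rhoeld is never obtained.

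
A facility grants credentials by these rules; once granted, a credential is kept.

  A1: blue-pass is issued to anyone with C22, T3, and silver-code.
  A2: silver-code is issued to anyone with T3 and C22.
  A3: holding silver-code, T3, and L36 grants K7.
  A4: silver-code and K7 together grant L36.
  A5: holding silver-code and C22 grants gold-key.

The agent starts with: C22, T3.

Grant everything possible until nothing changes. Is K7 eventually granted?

K7 would need silver-code, T3, and L36 (A3), but L36 is never granted.

No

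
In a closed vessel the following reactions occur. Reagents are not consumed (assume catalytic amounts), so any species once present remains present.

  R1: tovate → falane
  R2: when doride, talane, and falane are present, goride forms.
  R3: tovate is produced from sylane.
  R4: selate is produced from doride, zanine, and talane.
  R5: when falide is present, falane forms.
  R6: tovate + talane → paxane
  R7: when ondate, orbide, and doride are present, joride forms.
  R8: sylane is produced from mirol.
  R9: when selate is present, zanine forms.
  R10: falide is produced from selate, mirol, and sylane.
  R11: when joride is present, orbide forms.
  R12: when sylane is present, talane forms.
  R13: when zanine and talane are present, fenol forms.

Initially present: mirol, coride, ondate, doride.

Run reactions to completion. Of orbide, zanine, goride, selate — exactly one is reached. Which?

goride

mirol present → sylane forms (R8).
sylane present → talane forms (R12).
sylane present → tovate forms (R3).
tovate present → falane forms (R1).
doride, talane, and falane present → goride forms (R2).
zanine would need selate (R9), but selate never forms. selate would need doride, zanine, and talane (R4), but zanine never forms. orbide would need joride (R11), but joride never forms.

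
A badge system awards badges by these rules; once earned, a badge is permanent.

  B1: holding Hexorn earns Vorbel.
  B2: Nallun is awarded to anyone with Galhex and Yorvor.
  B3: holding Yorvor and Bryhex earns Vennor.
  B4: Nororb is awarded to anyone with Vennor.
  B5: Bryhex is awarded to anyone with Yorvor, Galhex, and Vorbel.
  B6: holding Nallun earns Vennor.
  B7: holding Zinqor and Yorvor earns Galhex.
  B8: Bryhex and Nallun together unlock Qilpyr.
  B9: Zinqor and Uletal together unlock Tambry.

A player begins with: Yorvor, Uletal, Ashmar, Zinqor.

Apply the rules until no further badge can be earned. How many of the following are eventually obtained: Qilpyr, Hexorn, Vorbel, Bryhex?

0

Qilpyr would need Bryhex and Nallun (B8), but Bryhex is never earned.
No rule produces Hexorn, and it is not given.
Vorbel would need Hexorn (B1), but Hexorn is never earned.
Bryhex would need Yorvor, Galhex, and Vorbel (B5), but Vorbel is never earned.
None of the 4 are reached.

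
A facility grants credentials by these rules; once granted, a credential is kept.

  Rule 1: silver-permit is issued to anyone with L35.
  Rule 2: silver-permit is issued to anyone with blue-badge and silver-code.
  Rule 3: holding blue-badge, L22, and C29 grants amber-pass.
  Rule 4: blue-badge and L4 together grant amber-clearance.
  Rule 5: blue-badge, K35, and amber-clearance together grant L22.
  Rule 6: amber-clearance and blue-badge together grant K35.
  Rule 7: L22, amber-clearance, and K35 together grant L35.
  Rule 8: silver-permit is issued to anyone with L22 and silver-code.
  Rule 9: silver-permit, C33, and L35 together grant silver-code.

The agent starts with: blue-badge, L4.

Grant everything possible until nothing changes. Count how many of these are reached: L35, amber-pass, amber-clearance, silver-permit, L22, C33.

Holding blue-badge and L4 grants amber-clearance (Rule 4).
Holding amber-clearance and blue-badge grants K35 (Rule 6).
Holding blue-badge, K35, and amber-clearance grants L22 (Rule 5).
Holding L22, amber-clearance, and K35 grants L35 (Rule 7).
Holding L35 grants silver-permit (Rule 1).
L35: reached.
amber-pass would need blue-badge, L22, and C29 (Rule 3), but C29 is never granted.
amber-clearance: reached.
silver-permit: reached.
L22: reached.
No rule produces C33, and it is not given.
Reached: L35, amber-clearance, silver-permit, and L22 — 4 of the 6.

4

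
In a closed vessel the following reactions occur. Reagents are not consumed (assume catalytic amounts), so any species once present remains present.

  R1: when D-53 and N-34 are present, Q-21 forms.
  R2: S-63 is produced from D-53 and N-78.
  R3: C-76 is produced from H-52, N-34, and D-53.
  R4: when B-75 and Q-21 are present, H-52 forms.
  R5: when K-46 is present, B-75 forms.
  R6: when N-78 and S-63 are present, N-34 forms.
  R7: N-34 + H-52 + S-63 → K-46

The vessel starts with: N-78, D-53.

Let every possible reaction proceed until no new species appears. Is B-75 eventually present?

No

B-75 would need K-46 (R5), but K-46 never forms.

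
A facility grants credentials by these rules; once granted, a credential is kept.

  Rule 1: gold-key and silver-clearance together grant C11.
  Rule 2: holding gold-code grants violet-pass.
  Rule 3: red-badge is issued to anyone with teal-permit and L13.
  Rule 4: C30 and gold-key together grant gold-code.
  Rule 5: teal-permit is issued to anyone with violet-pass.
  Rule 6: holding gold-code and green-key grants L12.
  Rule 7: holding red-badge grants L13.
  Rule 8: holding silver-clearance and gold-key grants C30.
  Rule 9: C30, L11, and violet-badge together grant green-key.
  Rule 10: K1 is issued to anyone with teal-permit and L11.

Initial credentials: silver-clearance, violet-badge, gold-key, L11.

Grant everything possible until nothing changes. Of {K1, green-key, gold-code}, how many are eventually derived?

Holding silver-clearance and gold-key grants C30 (Rule 8).
Holding C30 and gold-key grants gold-code (Rule 4).
Holding C30, L11, and violet-badge grants green-key (Rule 9).
Holding gold-code grants violet-pass (Rule 2).
Holding violet-pass grants teal-permit (Rule 5).
Holding teal-permit and L11 grants K1 (Rule 10).
K1: reached.
green-key: reached.
gold-code: reached.
All 3 are reached.

3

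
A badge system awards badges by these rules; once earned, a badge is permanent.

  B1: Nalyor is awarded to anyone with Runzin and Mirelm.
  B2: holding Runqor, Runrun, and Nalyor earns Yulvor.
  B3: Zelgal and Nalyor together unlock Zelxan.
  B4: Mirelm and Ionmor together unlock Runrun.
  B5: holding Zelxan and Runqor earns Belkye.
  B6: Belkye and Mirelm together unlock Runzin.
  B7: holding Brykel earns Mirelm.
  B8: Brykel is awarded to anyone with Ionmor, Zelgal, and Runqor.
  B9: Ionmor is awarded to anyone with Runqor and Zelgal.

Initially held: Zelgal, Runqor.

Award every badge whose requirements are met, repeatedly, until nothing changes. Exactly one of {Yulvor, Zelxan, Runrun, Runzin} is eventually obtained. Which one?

Runrun

With Runqor and Zelgal, Ionmor is earned (B9).
With Ionmor, Zelgal, and Runqor, Brykel is earned (B8).
With Brykel, Mirelm is earned (B7).
With Mirelm and Ionmor, Runrun is earned (B4).
Zelxan would need Zelgal and Nalyor (B3), but Nalyor is never earned. Yulvor would need Runqor, Runrun, and Nalyor (B2), but Nalyor is never earned. Runzin would need Belkye and Mirelm (B6), but Belkye is never earned.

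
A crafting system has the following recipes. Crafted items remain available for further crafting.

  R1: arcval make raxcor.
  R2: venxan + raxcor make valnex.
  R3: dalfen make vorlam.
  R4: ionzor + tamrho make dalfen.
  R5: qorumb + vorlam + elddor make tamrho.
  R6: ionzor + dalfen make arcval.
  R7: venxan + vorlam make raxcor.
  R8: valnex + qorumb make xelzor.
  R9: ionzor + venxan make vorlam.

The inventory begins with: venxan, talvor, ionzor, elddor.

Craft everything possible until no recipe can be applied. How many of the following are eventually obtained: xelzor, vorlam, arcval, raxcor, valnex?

3

ionzor + venxan → vorlam (R9).
venxan + vorlam → raxcor (R7).
Using R2, venxan and raxcor make valnex.
xelzor would need valnex and qorumb (R8), but qorumb is never obtained.
vorlam: reached.
arcval would need ionzor and dalfen (R6), but dalfen is never obtained.
raxcor: reached.
valnex: reached.
Reached: vorlam, raxcor, and valnex — 3 of the 5.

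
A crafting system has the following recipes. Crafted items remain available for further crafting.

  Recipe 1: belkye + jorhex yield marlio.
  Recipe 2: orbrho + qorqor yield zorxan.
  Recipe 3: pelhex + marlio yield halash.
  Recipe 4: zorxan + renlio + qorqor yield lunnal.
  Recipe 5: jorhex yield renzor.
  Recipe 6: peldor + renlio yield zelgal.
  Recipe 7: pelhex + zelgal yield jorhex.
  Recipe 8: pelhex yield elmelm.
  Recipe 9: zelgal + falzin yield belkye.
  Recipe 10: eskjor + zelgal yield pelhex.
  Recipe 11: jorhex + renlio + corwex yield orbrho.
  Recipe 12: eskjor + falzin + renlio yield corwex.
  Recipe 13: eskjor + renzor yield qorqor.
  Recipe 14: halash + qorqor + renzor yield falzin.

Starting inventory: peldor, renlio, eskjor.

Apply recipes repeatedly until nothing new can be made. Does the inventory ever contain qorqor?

Using Recipe 6, peldor and renlio make zelgal.
eskjor + zelgal → pelhex (Recipe 10).
Using Recipe 7, pelhex and zelgal make jorhex.
jorhex → renzor (Recipe 5).
eskjor + renzor → qorqor (Recipe 13).

Yes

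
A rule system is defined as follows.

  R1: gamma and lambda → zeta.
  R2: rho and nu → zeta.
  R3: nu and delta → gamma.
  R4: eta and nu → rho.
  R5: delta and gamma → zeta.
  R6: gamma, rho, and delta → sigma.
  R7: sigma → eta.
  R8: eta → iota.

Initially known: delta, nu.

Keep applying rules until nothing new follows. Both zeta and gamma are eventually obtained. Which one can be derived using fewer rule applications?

gamma

gamma: nu and delta hold, so gamma follows (R3). [1 rule application]
zeta: nu and delta hold, so gamma follows (R3). delta and gamma hold, so zeta follows (R5). [2 rule applications]
gamma needs fewer.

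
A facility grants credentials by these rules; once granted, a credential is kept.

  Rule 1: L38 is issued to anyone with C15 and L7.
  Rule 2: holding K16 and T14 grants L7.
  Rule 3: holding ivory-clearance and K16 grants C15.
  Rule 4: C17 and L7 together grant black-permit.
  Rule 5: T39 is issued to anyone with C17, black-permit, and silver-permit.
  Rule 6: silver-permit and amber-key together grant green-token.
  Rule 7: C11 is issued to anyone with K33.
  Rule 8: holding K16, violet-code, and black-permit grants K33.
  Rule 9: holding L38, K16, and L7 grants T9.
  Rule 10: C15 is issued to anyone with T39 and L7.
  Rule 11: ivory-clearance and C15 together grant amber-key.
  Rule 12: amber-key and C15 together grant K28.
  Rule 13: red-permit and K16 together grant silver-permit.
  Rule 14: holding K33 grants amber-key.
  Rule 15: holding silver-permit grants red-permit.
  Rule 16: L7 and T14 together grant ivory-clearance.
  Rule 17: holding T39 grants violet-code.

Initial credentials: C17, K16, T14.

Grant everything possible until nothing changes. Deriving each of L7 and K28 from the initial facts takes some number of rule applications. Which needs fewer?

L7

L7: Holding K16 and T14 grants L7 (Rule 2). [1 rule application]
K28: Holding K16 and T14 grants L7 (Rule 2). Holding L7 and T14 grants ivory-clearance (Rule 16). Holding ivory-clearance and K16 grants C15 (Rule 3). Holding ivory-clearance and C15 grants amber-key (Rule 11). Holding amber-key and C15 grants K28 (Rule 12). [5 rule applications]
L7 needs fewer.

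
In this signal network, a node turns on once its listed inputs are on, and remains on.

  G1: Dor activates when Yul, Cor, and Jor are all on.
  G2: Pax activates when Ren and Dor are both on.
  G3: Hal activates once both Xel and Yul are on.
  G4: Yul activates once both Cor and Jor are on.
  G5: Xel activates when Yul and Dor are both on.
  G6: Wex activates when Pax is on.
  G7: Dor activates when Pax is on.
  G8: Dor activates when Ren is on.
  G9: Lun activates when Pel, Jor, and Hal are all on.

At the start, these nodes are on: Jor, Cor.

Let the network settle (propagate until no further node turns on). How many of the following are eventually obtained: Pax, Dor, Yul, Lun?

G4: Cor and Jor on → Yul on.
G1: Yul, Cor, and Jor on → Dor on.
Pax would need Ren and Dor (G2), but Ren never turns on.
Dor: reached.
Yul: reached.
Lun would need Pel, Jor, and Hal (G9), but Pel never turns on.
Reached: Dor and Yul — 2 of the 4.

2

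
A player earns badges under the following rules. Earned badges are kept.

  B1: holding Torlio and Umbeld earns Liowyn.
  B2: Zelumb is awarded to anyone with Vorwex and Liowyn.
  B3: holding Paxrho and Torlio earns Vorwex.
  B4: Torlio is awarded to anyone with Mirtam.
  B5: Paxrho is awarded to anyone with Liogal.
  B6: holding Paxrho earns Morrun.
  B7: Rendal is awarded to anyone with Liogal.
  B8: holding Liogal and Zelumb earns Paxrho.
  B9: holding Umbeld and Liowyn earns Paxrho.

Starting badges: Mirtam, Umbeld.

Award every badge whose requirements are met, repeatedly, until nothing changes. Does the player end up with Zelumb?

Yes

With Mirtam, Torlio is earned (B4).
With Torlio and Umbeld, Liowyn is earned (B1).
With Umbeld and Liowyn, Paxrho is earned (B9).
With Paxrho and Torlio, Vorwex is earned (B3).
With Vorwex and Liowyn, Zelumb is earned (B2).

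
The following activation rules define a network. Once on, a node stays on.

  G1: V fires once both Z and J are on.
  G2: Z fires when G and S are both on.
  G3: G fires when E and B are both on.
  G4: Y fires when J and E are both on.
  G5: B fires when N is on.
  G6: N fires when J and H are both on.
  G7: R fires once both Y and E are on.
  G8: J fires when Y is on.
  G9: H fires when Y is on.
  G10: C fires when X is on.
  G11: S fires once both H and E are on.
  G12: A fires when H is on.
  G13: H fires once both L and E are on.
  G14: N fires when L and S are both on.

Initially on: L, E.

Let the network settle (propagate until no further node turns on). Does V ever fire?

No

V would need Z and J (G1), but J never turns on.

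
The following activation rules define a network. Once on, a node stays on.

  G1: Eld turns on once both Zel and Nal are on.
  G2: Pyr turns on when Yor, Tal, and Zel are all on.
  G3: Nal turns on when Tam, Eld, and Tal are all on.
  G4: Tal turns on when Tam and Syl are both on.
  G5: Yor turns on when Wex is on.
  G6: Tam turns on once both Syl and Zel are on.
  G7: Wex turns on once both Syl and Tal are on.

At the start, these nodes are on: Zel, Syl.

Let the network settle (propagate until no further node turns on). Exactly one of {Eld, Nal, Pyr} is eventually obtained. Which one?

Pyr

G6: Syl and Zel on → Tam on.
Tam and Syl are on, so Tal turns on (G4).
G7: Syl and Tal on → Wex on.
G5: Wex on → Yor on.
G2: Yor, Tal, and Zel on → Pyr on.
Eld would need Zel and Nal (G1), but Nal never turns on. Nal would need Tam, Eld, and Tal (G3), but Eld never turns on.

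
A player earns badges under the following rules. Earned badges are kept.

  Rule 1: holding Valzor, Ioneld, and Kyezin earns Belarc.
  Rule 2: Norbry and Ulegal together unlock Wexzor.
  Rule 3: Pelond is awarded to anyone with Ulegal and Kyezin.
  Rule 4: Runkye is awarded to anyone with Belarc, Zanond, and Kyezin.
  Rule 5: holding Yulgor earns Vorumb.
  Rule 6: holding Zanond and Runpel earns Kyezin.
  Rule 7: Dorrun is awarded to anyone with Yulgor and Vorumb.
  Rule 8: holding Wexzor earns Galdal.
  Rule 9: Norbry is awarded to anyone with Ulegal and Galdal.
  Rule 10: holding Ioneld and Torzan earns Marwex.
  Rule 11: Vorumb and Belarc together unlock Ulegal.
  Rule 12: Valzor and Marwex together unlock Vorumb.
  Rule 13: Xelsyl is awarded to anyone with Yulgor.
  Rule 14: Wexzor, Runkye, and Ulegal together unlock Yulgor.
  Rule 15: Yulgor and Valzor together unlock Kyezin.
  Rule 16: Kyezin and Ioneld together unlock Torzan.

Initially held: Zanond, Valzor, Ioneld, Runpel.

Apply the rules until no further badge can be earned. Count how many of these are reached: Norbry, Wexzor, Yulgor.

0

Norbry would need Ulegal and Galdal (Rule 9), but Galdal is never earned.
Wexzor would need Norbry and Ulegal (Rule 2), but Norbry is never earned.
Yulgor would need Wexzor, Runkye, and Ulegal (Rule 14), but Wexzor is never earned.
None of the 3 are reached.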